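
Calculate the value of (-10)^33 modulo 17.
Using Fermat: (-10)^{16} ≡ 1 (mod 17). 33 ≡ 1 (mod 16). So (-10)^{33} ≡ (-10)^{1} ≡ 7 (mod 17)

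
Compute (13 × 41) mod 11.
5

(13 × 41) = 533
533 mod 11 = 5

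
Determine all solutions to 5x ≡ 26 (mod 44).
14

Since gcd(5, 44) = 1 divides 26, a solution exists.
Multiply both sides by the inverse of 5 mod 44:
  5^(-1) mod 44 = 9
  x ≡ 9 × 26 ≡ 234 ≡ 14 (mod 44)
Verification: 5 × 14 = 70 = 1 × 44 + 26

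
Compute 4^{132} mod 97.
96

Using successive squaring:
Binary expansion of 132: 10000100
Powers of 4 mod 97 (each is the square of the previous):
  4^1 ≡ 4 (mod 97)
  4^2 ≡ 4² = 16 ≡ 16 (mod 97)
  4^4 ≡ 16² = 256 ≡ 62 (mod 97)
  4^8 ≡ 62² = 3844 ≡ 61 (mod 97)
  4^16 ≡ 61² = 3721 ≡ 35 (mod 97)
  4^32 ≡ 35² = 1225 ≡ 61 (mod 97)
  4^64 ≡ 61² = 3721 ≡ 35 (mod 97)
  4^128 ≡ 35² = 1225 ≡ 61 (mod 97)
132 = 128 + 4, so 4^132 = 4^128 × 4^4 ≡ 61 × 62 (mod 97)
Multiplying step by step:
  61 × 62 = 3782 ≡ 96 (mod 97)
Result: 4^132 ≡ 96 (mod 97)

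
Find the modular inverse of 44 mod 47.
44^(-1) ≡ 31 (mod 47). Verification: 44 × 31 = 1364 ≡ 1 (mod 47)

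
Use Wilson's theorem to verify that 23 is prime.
(22)! mod 23 = 22. Since this equals -1 (mod 23), Wilson confirms 23 is prime.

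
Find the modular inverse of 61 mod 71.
61^(-1) ≡ 7 (mod 71). Verification: 61 × 7 = 427 ≡ 1 (mod 71)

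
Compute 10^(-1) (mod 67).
47

Using Extended Euclidean Algorithm:
gcd(10, 67) = 1
Bezout coefficients: 10 × -20 + 67 × 3 = 1
So 10 × -20 ≡ 1 (mod 67)
The inverse is -20 mod 67 = 47
Verification: 10 × 47 = 470 = 7 × 67 + 1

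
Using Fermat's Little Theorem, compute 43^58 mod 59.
By Fermat's Little Theorem, 43^{58} ≡ 1 (mod 59) since 59 is prime and gcd(43, 59) = 1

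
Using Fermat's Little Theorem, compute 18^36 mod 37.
By Fermat's Little Theorem, 18^{36} ≡ 1 (mod 37) since 37 is prime and gcd(18, 37) = 1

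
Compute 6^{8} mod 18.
0

Using successive squaring:
Binary expansion of 8: 1000
Powers of 6 mod 18 (each is the square of the previous):
  6^1 ≡ 6 (mod 18)
  6^2 ≡ 6² = 36 ≡ 0 (mod 18)
  6^4 ≡ 0² = 0 ≡ 0 (mod 18)
  6^8 ≡ 0² = 0 ≡ 0 (mod 18)
8 is a power of 2, so 6^8 is the last square: ≡ 0 (mod 18)
Result: 6^8 ≡ 0 (mod 18)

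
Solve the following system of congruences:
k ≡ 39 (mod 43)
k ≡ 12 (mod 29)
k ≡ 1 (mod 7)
1114

Using the Chinese Remainder Theorem:
M = product of moduli = 8729
For equation 1: M_1 = 203, 203 ≡ 31 (mod 43), inverse of 203 mod 43 is 25 (check: 31 × 25 = 775 ≡ 1 (mod 43))
For equation 2: M_2 = 301, 301 ≡ 11 (mod 29), inverse of 301 mod 29 is 8 (check: 11 × 8 = 88 ≡ 1 (mod 29))
For equation 3: M_3 = 1247, 1247 ≡ 1 (mod 7), inverse of 1247 mod 7 is 1 (check: 1 × 1 = 1 ≡ 1 (mod 7))
Combine: k ≡ Σ r_i×M_i×(M_i⁻¹ mod m_i) = 39×203×25 + 12×301×8 + 1×1247×1 = 197925 + 28896 + 1247 = 228068
228068 mod 8729 = 1114
k ≡ 1114 (mod 8729)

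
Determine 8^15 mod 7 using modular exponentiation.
Using Fermat: 8^{6} ≡ 1 (mod 7). 15 ≡ 3 (mod 6). So 8^{15} ≡ 8^{3} ≡ 1 (mod 7)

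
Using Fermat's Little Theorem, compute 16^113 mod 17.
By Fermat: 16^{16} ≡ 1 (mod 17). 113 = 7×16 + 1. So 16^{113} ≡ 16^{1} ≡ 16 (mod 17)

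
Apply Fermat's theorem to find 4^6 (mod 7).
By Fermat's Little Theorem, 4^{6} ≡ 1 (mod 7) since 7 is prime and gcd(4, 7) = 1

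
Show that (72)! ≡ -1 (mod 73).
(72)! mod 73 = 72. Since this equals -1 (mod 73), Wilson confirms 73 is prime.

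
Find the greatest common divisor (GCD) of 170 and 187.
17

Using the Euclidean algorithm:
170 = 0 × 187 + 170
187 = 1 × 170 + 17
170 = 10 × 17 + 0

GCD(170, 187) = 17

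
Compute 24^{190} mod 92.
24

Using successive squaring:
Binary expansion of 190: 10111110
Powers of 24 mod 92 (each is the square of the previous):
  24^1 ≡ 24 (mod 92)
  24^2 ≡ 24² = 576 ≡ 24 (mod 92)
  24^4 ≡ 24² = 576 ≡ 24 (mod 92)
  24^8 ≡ 24² = 576 ≡ 24 (mod 92)
  24^16 ≡ 24² = 576 ≡ 24 (mod 92)
  24^32 ≡ 24² = 576 ≡ 24 (mod 92)
  24^64 ≡ 24² = 576 ≡ 24 (mod 92)
  24^128 ≡ 24² = 576 ≡ 24 (mod 92)
190 = 128 + 32 + 16 + 8 + 4 + 2, so 24^190 = 24^128 × 24^32 × 24^16 × 24^8 × 24^4 × 24^2 ≡ 24 × 24 × 24 × 24 × 24 × 24 (mod 92)
Multiplying step by step:
  24 × 24 = 576 ≡ 24 (mod 92)
  24 × 24 = 576 ≡ 24 (mod 92)
  24 × 24 = 576 ≡ 24 (mod 92)
  24 × 24 = 576 ≡ 24 (mod 92)
  24 × 24 = 576 ≡ 24 (mod 92)
Result: 24^190 ≡ 24 (mod 92)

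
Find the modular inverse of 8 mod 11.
8^(-1) ≡ 7 (mod 11). Verification: 8 × 7 = 56 ≡ 1 (mod 11)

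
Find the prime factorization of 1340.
2^2 × 5 × 67

Divide by primes starting from smallest:
1340 ÷ 2 = 670
670 ÷ 2 = 335
335 ÷ 5 = 67
67 ÷ 67 = 1

1340 = 2^2 × 5 × 67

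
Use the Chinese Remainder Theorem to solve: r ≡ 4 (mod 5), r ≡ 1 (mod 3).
M = 5 × 3 = 15. M₁ = 3, y₁ ≡ 2 (mod 5). M₂ = 5, y₂ ≡ 2 (mod 3). r = 4×3×2 + 1×5×2 ≡ 4 (mod 15)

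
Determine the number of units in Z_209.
180

Prime factorization: 209 = 11 × 19
Using the formula φ(n) = n × Π(1 - 1/p) for each prime factor p:
φ(209) = 209 × (1 - 1/11) × (1 - 1/19)
φ(209) = 180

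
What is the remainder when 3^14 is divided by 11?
Using Fermat: 3^{10} ≡ 1 (mod 11). 14 ≡ 4 (mod 10). So 3^{14} ≡ 3^{4} ≡ 4 (mod 11)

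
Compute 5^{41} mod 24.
5

Using successive squaring:
Binary expansion of 41: 101001
Powers of 5 mod 24 (each is the square of the previous):
  5^1 ≡ 5 (mod 24)
  5^2 ≡ 5² = 25 ≡ 1 (mod 24)
  5^4 ≡ 1² = 1 ≡ 1 (mod 24)
  5^8 ≡ 1² = 1 ≡ 1 (mod 24)
  5^16 ≡ 1² = 1 ≡ 1 (mod 24)
  5^32 ≡ 1² = 1 ≡ 1 (mod 24)
41 = 32 + 8 + 1, so 5^41 = 5^32 × 5^8 × 5^1 ≡ 1 × 1 × 5 (mod 24)
Multiplying step by step:
  1 × 1 = 1 ≡ 1 (mod 24)
  1 × 5 = 5 ≡ 5 (mod 24)
Result: 5^41 ≡ 5 (mod 24)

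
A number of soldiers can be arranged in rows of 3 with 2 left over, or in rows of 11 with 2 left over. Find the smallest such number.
M = 3 × 11 = 33. M₁ = 11, y₁ ≡ 2 (mod 3). M₂ = 3, y₂ ≡ 4 (mod 11). r = 2×11×2 + 2×3×4 ≡ 2 (mod 33). The smallest positive such number is 2.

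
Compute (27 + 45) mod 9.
0

(27 + 45) = 72
72 mod 9 = 0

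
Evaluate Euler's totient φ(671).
600

Prime factorization: 671 = 11 × 61
Using the formula φ(n) = n × Π(1 - 1/p) for each prime factor p:
φ(671) = 671 × (1 - 1/11) × (1 - 1/61)
φ(671) = 600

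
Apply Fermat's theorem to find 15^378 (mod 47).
By Fermat: 15^{46} ≡ 1 (mod 47). 378 ≡ 10 (mod 46). So 15^{378} ≡ 15^{10} ≡ 16 (mod 47)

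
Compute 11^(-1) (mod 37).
11^(-1) ≡ 27 (mod 37). Verification: 11 × 27 = 297 ≡ 1 (mod 37)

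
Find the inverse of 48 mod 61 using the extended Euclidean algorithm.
Extended GCD: 48(14) + 61(-11) = 1. So 48^(-1) ≡ 14 ≡ 14 (mod 61). Verify: 48 × 14 = 672 ≡ 1 (mod 61)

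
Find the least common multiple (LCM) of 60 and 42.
420

First find GCD(60, 42) using the Euclidean algorithm:
60 = 1 × 42 + 18
42 = 2 × 18 + 6
18 = 3 × 6 + 0
GCD(60, 42) = 6

LCM formula: LCM(a, b) = (a × b) / GCD(a, b)
LCM(60, 42) = (60 × 42) / 6
LCM(60, 42) = 2520 / 6
LCM(60, 42) = 420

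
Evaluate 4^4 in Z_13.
4 = 4 (binary 100). Repeated squaring mod 13: 4^1 ≡ 4; 4^2 ≡ 4² = 16 ≡ 3; 4^4 ≡ 3² = 9 ≡ 9. So 4^4 ≡ 9 (mod 13).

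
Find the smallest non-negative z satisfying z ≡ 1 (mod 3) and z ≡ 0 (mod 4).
M = 3 × 4 = 12. M₁ = 4, y₁ ≡ 1 (mod 3). M₂ = 3, y₂ ≡ 3 (mod 4). z = 1×4×1 + 0×3×3 ≡ 4 (mod 12)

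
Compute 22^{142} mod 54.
40

Using successive squaring:
Binary expansion of 142: 10001110
Powers of 22 mod 54 (each is the square of the previous):
  22^1 ≡ 22 (mod 54)
  22^2 ≡ 22² = 484 ≡ 52 (mod 54)
  22^4 ≡ 52² = 2704 ≡ 4 (mod 54)
  22^8 ≡ 4² = 16 ≡ 16 (mod 54)
  22^16 ≡ 16² = 256 ≡ 40 (mod 54)
  22^32 ≡ 40² = 1600 ≡ 34 (mod 54)
  22^64 ≡ 34² = 1156 ≡ 22 (mod 54)
  22^128 ≡ 22² = 484 ≡ 52 (mod 54)
142 = 128 + 8 + 4 + 2, so 22^142 = 22^128 × 22^8 × 22^4 × 22^2 ≡ 52 × 16 × 4 × 52 (mod 54)
Multiplying step by step:
  52 × 16 = 832 ≡ 22 (mod 54)
  22 × 4 = 88 ≡ 34 (mod 54)
  34 × 52 = 1768 ≡ 40 (mod 54)
Result: 22^142 ≡ 40 (mod 54)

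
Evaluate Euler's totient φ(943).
880

Prime factorization: 943 = 23 × 41
Using the formula φ(n) = n × Π(1 - 1/p) for each prime factor p:
φ(943) = 943 × (1 - 1/23) × (1 - 1/41)
φ(943) = 880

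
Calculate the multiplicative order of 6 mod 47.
Powers of 6 mod 47: 6^1≡6, 6^2≡36, 6^3≡28, 6^4≡27, 6^5≡21, 6^6≡32, 6^7≡4, 6^8≡24, 6^9≡3, 6^10≡18, 6^11≡14, 6^12≡37, 6^13≡34, 6^14≡16, 6^15≡2, 6^16≡12, 6^17≡25, 6^18≡9, 6^19≡7, 6^20≡42, 6^21≡17, 6^22≡8, 6^23≡1. Order = 23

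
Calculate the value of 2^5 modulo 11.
5 = 4 + 1 (binary 101). Repeated squaring mod 11: 2^1 ≡ 2; 2^2 ≡ 2² = 4 ≡ 4; 2^4 ≡ 4² = 16 ≡ 5. Multiply: 2^5 = 2^4 × 2^1 ≡ 5 × 2 (mod 11): 5 × 2 = 10 ≡ 10. So 2^5 ≡ 10 (mod 11).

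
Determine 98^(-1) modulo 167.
98^(-1) ≡ 121 (mod 167). Verification: 98 × 121 = 11858 ≡ 1 (mod 167)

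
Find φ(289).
272

Prime factorization: 289 = 17^2
Using the formula φ(n) = n × Π(1 - 1/p) for each prime factor p:
φ(289) = 289 × (1 - 1/17)
φ(289) = 272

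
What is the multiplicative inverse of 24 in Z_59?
32

Using Extended Euclidean Algorithm:
gcd(24, 59) = 1
Bezout coefficients: 24 × -27 + 59 × 11 = 1
So 24 × -27 ≡ 1 (mod 59)
The inverse is -27 mod 59 = 32
Verification: 24 × 32 = 768 = 13 × 59 + 1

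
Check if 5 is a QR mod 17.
By Euler's criterion: 5^{8} ≡ 16 (mod 17). Since this equals -1 (≡ 16), 5 is not a QR.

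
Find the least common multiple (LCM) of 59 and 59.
59

First find GCD(59, 59) using the Euclidean algorithm:
59 = 1 × 59 + 0
GCD(59, 59) = 59

LCM formula: LCM(a, b) = (a × b) / GCD(a, b)
LCM(59, 59) = (59 × 59) / 59
LCM(59, 59) = 3481 / 59
LCM(59, 59) = 59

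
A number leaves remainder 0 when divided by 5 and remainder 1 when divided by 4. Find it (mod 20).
M = 5 × 4 = 20. M₁ = 4, y₁ ≡ 4 (mod 5). M₂ = 5, y₂ ≡ 1 (mod 4). m = 0×4×4 + 1×5×1 ≡ 5 (mod 20)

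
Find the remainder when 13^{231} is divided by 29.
By Fermat: 13^{28} ≡ 1 (mod 29). 231 = 8×28 + 7. So 13^{231} ≡ 13^{7} ≡ 28 (mod 29)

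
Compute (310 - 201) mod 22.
21

(310 - 201) = 109
109 mod 22 = 21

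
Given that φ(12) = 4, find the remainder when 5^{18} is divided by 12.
By Euler: 5^{4} ≡ 1 (mod 12) since gcd(5, 12) = 1. 18 = 4×4 + 2. So 5^{18} ≡ 5^{2} ≡ 1 (mod 12)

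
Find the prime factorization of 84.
2^2 × 3 × 7

Divide by primes starting from smallest:
84 ÷ 2 = 42
42 ÷ 2 = 21
21 ÷ 3 = 7
7 ÷ 7 = 1

84 = 2^2 × 3 × 7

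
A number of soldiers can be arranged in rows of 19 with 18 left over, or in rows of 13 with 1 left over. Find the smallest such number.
M = 19 × 13 = 247. M₁ = 13, y₁ ≡ 3 (mod 19). M₂ = 19, y₂ ≡ 11 (mod 13). m = 18×13×3 + 1×19×11 ≡ 170 (mod 247). The smallest positive such number is 170.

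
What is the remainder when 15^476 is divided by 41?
Using Fermat: 15^{40} ≡ 1 (mod 41). 476 ≡ 36 (mod 40). So 15^{476} ≡ 15^{36} ≡ 4 (mod 41)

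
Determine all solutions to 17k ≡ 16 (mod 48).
32

Since gcd(17, 48) = 1 divides 16, a solution exists.
Multiply both sides by the inverse of 17 mod 48:
  17^(-1) mod 48 = 17
  x ≡ 17 × 16 ≡ 272 ≡ 32 (mod 48)
Verification: 17 × 32 = 544 = 11 × 48 + 16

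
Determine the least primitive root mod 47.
p - 1 = 46 has prime divisors 2, 23. h is a primitive root mod 47 iff h^(46/q) ≢ 1 (mod 47) for each such q.
h = 2: 2^23 ≡ 1, 2^2 ≡ 4 (mod 47); 2^23 ≡ 1, so not a primitive root.
h = 3: 3^23 ≡ 1, 3^2 ≡ 9 (mod 47); 3^23 ≡ 1, so not a primitive root.
h = 4: 4^23 ≡ 1, 4^2 ≡ 16 (mod 47); 4^23 ≡ 1, so not a primitive root.
h = 5: 5^23 ≡ 46, 5^2 ≡ 25 (mod 47); none is 1, so 5 has order 46 and is a primitive root.
The smallest primitive root mod 47 is g = 5.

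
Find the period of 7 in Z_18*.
Powers of 7 mod 18: 7^1≡7, 7^2≡13, 7^3≡1. Order = 3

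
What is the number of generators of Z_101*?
Number of primitive roots mod 101 = φ(100) = 40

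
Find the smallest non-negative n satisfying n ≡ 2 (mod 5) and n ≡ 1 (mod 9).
M = 5 × 9 = 45. M₁ = 9, y₁ ≡ 4 (mod 5). M₂ = 5, y₂ ≡ 2 (mod 9). n = 2×9×4 + 1×5×2 ≡ 37 (mod 45)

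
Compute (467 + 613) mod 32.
24

(467 + 613) = 1080
1080 mod 32 = 24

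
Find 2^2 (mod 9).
2 = 2 (binary 10). Repeated squaring mod 9: 2^1 ≡ 2; 2^2 ≡ 2² = 4 ≡ 4. So 2^2 ≡ 4 (mod 9).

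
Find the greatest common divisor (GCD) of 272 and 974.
2

Using the Euclidean algorithm:
272 = 0 × 974 + 272
974 = 3 × 272 + 158
272 = 1 × 158 + 114
158 = 1 × 114 + 44
114 = 2 × 44 + 26
44 = 1 × 26 + 18
26 = 1 × 18 + 8
18 = 2 × 8 + 2
8 = 4 × 2 + 0

GCD(272, 974) = 2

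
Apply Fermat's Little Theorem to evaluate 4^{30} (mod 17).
16

By Fermat's Little Theorem, a^(p-1) ≡ 1 (mod p) for prime p and gcd(a, p) = 1
Here p = 17, so 4^16 ≡ 1 (mod 17)
We can reduce the exponent: 30 mod 16 = 14
So 4^30 ≡ 4^14 (mod 17)
Computing: 4^14 mod 17 = 16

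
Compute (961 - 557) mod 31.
1

(961 - 557) = 404
404 mod 31 = 1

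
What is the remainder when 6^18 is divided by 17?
Using Fermat: 6^{16} ≡ 1 (mod 17). 18 ≡ 2 (mod 16). So 6^{18} ≡ 6^{2} ≡ 2 (mod 17)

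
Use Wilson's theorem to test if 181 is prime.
(180)! mod 181 = 180. Since 180 ≡ -1 (mod 181), 181 is prime.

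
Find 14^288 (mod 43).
Using Fermat: 14^{42} ≡ 1 (mod 43). 288 ≡ 36 (mod 42). So 14^{288} ≡ 14^{36} ≡ 41 (mod 43)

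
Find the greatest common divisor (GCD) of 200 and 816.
8

Using the Euclidean algorithm:
200 = 0 × 816 + 200
816 = 4 × 200 + 16
200 = 12 × 16 + 8
16 = 2 × 8 + 0

GCD(200, 816) = 8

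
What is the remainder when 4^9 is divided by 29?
9 = 8 + 1 (binary 1001). Repeated squaring mod 29: 4^1 ≡ 4; 4^2 ≡ 4² = 16 ≡ 16; 4^4 ≡ 16² = 256 ≡ 24; 4^8 ≡ 24² = 576 ≡ 25. Multiply: 4^9 = 4^8 × 4^1 ≡ 25 × 4 (mod 29): 25 × 4 = 100 ≡ 13. So 4^9 ≡ 13 (mod 29).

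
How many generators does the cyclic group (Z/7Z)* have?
2

The number of primitive roots modulo p is φ(p-1) = φ(6)
φ(6) = 2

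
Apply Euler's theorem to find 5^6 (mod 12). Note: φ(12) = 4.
By Euler: 5^{4} ≡ 1 (mod 12) since gcd(5, 12) = 1. 6 = 1×4 + 2. So 5^{6} ≡ 5^{2} ≡ 1 (mod 12)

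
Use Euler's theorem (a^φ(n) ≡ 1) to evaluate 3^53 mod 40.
By Euler: 3^{16} ≡ 1 (mod 40) since gcd(3, 40) = 1. 53 = 3×16 + 5. So 3^{53} ≡ 3^{5} ≡ 3 (mod 40)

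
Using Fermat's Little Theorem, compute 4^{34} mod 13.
9

By Fermat's Little Theorem, a^(p-1) ≡ 1 (mod p) for prime p and gcd(a, p) = 1
Here p = 13, so 4^12 ≡ 1 (mod 13)
We can reduce the exponent: 34 mod 12 = 10
So 4^34 ≡ 4^10 (mod 13)
Computing: 4^10 mod 13 = 9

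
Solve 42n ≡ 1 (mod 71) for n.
22

Using Extended Euclidean Algorithm:
gcd(42, 71) = 1
Bezout coefficients: 42 × 22 + 71 × -13 = 1
So 42 × 22 ≡ 1 (mod 71)
The inverse is 22 mod 71 = 22
Verification: 42 × 22 = 924 = 13 × 71 + 1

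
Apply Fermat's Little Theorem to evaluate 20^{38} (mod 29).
25

By Fermat's Little Theorem, a^(p-1) ≡ 1 (mod p) for prime p and gcd(a, p) = 1
Here p = 29, so 20^28 ≡ 1 (mod 29)
We can reduce the exponent: 38 mod 28 = 10
So 20^38 ≡ 20^10 (mod 29)
Computing: 20^10 mod 29 = 25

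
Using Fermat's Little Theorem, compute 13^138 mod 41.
By Fermat: 13^{40} ≡ 1 (mod 41). 138 = 3×40 + 18. So 13^{138} ≡ 13^{18} ≡ 8 (mod 41)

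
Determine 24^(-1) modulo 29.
24^(-1) ≡ 23 (mod 29). Verification: 24 × 23 = 552 ≡ 1 (mod 29)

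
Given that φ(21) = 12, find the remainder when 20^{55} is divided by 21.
By Euler: 20^{12} ≡ 1 (mod 21) since gcd(20, 21) = 1. 55 = 4×12 + 7. So 20^{55} ≡ 20^{7} ≡ 20 (mod 21)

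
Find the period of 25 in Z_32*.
Powers of 25 mod 32: 25^1≡25, 25^2≡17, 25^3≡9, 25^4≡1. Order = 4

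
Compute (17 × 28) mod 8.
4

(17 × 28) = 476
476 mod 8 = 4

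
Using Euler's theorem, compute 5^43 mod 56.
By Euler: 5^{24} ≡ 1 (mod 56) since gcd(5, 56) = 1. 43 = 1×24 + 19. So 5^{43} ≡ 5^{19} ≡ 5 (mod 56)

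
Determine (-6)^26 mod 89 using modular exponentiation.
Using repeated squaring. (-6) ≡ 83 (mod 89). 26 = 16 + 8 + 2 (binary 11010). Repeated squaring mod 89: 83^1 ≡ 83; 83^2 ≡ 83² = 6889 ≡ 36; 83^4 ≡ 36² = 1296 ≡ 50; 83^8 ≡ 50² = 2500 ≡ 8; 83^16 ≡ 8² = 64 ≡ 64. Multiply: (-6)^26 ≡ 83^16 × 83^8 × 83^2 ≡ 64 × 8 × 36 (mod 89): 64 × 8 = 512 ≡ 67; 67 × 36 = 2412 ≡ 9. So (-6)^26 ≡ 9 (mod 89).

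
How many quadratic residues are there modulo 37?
For prime 37, there are (p-1)/2 = (37-1)/2 = 18 quadratic residues (excluding 0).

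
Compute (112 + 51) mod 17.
10

(112 + 51) = 163
163 mod 17 = 10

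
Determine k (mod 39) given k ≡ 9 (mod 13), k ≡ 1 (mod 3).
22

Using the Chinese Remainder Theorem:
M = product of moduli = 39
For equation 1: M_1 = 3, 3 ≡ 3 (mod 13), inverse of 3 mod 13 is 9 (check: 3 × 9 = 27 ≡ 1 (mod 13))
For equation 2: M_2 = 13, 13 ≡ 1 (mod 3), inverse of 13 mod 3 is 1 (check: 1 × 1 = 1 ≡ 1 (mod 3))
Combine: k ≡ Σ r_i×M_i×(M_i⁻¹ mod m_i) = 9×3×9 + 1×13×1 = 243 + 13 = 256
256 mod 39 = 22
k ≡ 22 (mod 39)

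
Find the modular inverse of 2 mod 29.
2^(-1) ≡ 15 (mod 29). Verification: 2 × 15 = 30 ≡ 1 (mod 29)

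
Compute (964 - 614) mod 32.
30

(964 - 614) = 350
350 mod 32 = 30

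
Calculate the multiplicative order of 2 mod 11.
Powers of 2 mod 11: 2^1≡2, 2^2≡4, 2^3≡8, 2^4≡5, 2^5≡10, 2^6≡9, 2^7≡7, 2^8≡3, 2^9≡6, 2^10≡1. Order = 10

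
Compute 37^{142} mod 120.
49

Using successive squaring:
Binary expansion of 142: 10001110
Powers of 37 mod 120 (each is the square of the previous):
  37^1 ≡ 37 (mod 120)
  37^2 ≡ 37² = 1369 ≡ 49 (mod 120)
  37^4 ≡ 49² = 2401 ≡ 1 (mod 120)
  37^8 ≡ 1² = 1 ≡ 1 (mod 120)
  37^16 ≡ 1² = 1 ≡ 1 (mod 120)
  37^32 ≡ 1² = 1 ≡ 1 (mod 120)
  37^64 ≡ 1² = 1 ≡ 1 (mod 120)
  37^128 ≡ 1² = 1 ≡ 1 (mod 120)
142 = 128 + 8 + 4 + 2, so 37^142 = 37^128 × 37^8 × 37^4 × 37^2 ≡ 1 × 1 × 1 × 49 (mod 120)
Multiplying step by step:
  1 × 1 = 1 ≡ 1 (mod 120)
  1 × 1 = 1 ≡ 1 (mod 120)
  1 × 49 = 49 ≡ 49 (mod 120)
Result: 37^142 ≡ 49 (mod 120)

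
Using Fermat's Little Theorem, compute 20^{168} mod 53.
28

By Fermat's Little Theorem, a^(p-1) ≡ 1 (mod p) for prime p and gcd(a, p) = 1
Here p = 53, so 20^52 ≡ 1 (mod 53)
We can reduce the exponent: 168 mod 52 = 12
So 20^168 ≡ 20^12 (mod 53)
Computing: 20^12 mod 53 = 28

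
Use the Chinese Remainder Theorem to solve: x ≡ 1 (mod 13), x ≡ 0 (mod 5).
40

Using the Chinese Remainder Theorem:
M = product of moduli = 65
For equation 1: M_1 = 5, 5 ≡ 5 (mod 13), inverse of 5 mod 13 is 8 (check: 5 × 8 = 40 ≡ 1 (mod 13))
For equation 2: M_2 = 13, 13 ≡ 3 (mod 5), inverse of 13 mod 5 is 2 (check: 3 × 2 = 6 ≡ 1 (mod 5))
Combine: x ≡ Σ r_i×M_i×(M_i⁻¹ mod m_i) = 1×5×8 + 0×13×2 = 40 + 0 = 40
40 mod 65 = 40
x ≡ 40 (mod 65)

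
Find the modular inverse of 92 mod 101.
92^(-1) ≡ 56 (mod 101). Verification: 92 × 56 = 5152 ≡ 1 (mod 101)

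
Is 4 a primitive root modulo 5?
p - 1 = 4 has prime divisors 2. Check 4^(4/q) mod 5 for each: 4^(4/2) = 4^2 ≡ 1 (mod 5). Since 4^2 ≡ 1 (mod 5), the order of 4 divides 2 (in fact the order is 2) ≠ 4, so it is not a primitive root.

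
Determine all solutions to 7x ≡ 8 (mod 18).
14

Since gcd(7, 18) = 1 divides 8, a solution exists.
Multiply both sides by the inverse of 7 mod 18:
  7^(-1) mod 18 = 13
  x ≡ 13 × 8 ≡ 104 ≡ 14 (mod 18)
Verification: 7 × 14 = 98 = 5 × 18 + 8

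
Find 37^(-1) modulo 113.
55

Using Extended Euclidean Algorithm:
gcd(37, 113) = 1
Bezout coefficients: 37 × 55 + 113 × -18 = 1
So 37 × 55 ≡ 1 (mod 113)
The inverse is 55 mod 113 = 55
Verification: 37 × 55 = 2035 = 18 × 113 + 1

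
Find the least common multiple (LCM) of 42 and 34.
714

First find GCD(42, 34) using the Euclidean algorithm:
42 = 1 × 34 + 8
34 = 4 × 8 + 2
8 = 4 × 2 + 0
GCD(42, 34) = 2

LCM formula: LCM(a, b) = (a × b) / GCD(a, b)
LCM(42, 34) = (42 × 34) / 2
LCM(42, 34) = 1428 / 2
LCM(42, 34) = 714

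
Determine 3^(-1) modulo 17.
3^(-1) ≡ 6 (mod 17). Verification: 3 × 6 = 18 ≡ 1 (mod 17)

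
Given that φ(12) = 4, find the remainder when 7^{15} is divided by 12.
By Euler: 7^{4} ≡ 1 (mod 12) since gcd(7, 12) = 1. 15 = 3×4 + 3. So 7^{15} ≡ 7^{3} ≡ 7 (mod 12)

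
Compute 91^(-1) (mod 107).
91^(-1) ≡ 20 (mod 107). Verification: 91 × 20 = 1820 ≡ 1 (mod 107)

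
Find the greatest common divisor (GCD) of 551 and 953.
1

Using the Euclidean algorithm:
551 = 0 × 953 + 551
953 = 1 × 551 + 402
551 = 1 × 402 + 149
402 = 2 × 149 + 104
149 = 1 × 104 + 45
104 = 2 × 45 + 14
45 = 3 × 14 + 3
14 = 4 × 3 + 2
3 = 1 × 2 + 1
2 = 2 × 1 + 0

GCD(551, 953) = 1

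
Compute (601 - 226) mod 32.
23

(601 - 226) = 375
375 mod 32 = 23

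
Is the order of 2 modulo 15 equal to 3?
No, the actual order is 4, not 3.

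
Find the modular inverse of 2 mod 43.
2^(-1) ≡ 22 (mod 43). Verification: 2 × 22 = 44 ≡ 1 (mod 43)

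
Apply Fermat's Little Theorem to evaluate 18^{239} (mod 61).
17

By Fermat's Little Theorem, a^(p-1) ≡ 1 (mod p) for prime p and gcd(a, p) = 1
Here p = 61, so 18^60 ≡ 1 (mod 61)
We can reduce the exponent: 239 mod 60 = 59
So 18^239 ≡ 18^59 (mod 61)
Computing: 18^59 mod 61 = 17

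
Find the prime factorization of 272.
2^4 × 17

Divide by primes starting from smallest:
272 ÷ 2 = 136
136 ÷ 2 = 68
68 ÷ 2 = 34
34 ÷ 2 = 17
17 ÷ 17 = 1

272 = 2^4 × 17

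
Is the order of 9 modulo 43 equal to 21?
Yes, ord_43(9) = 21.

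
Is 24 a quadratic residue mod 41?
By Euler's criterion: 24^{20} ≡ 40 (mod 41). Since this equals -1 (≡ 40), 24 is not a QR.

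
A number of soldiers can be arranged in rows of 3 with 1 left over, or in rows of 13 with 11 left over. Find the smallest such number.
M = 3 × 13 = 39. M₁ = 13, y₁ ≡ 1 (mod 3). M₂ = 3, y₂ ≡ 9 (mod 13). t = 1×13×1 + 11×3×9 ≡ 37 (mod 39). The smallest positive such number is 37.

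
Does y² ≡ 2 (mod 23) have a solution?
By Euler's criterion: 2^{11} ≡ 1 (mod 23). Since this equals 1, 2 is a QR.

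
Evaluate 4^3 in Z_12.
3 = 2 + 1 (binary 11). Repeated squaring mod 12: 4^1 ≡ 4; 4^2 ≡ 4² = 16 ≡ 4. Multiply: 4^3 = 4^2 × 4^1 ≡ 4 × 4 (mod 12): 4 × 4 = 16 ≡ 4. So 4^3 ≡ 4 (mod 12).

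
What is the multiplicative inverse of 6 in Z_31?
6^(-1) ≡ 26 (mod 31). Verification: 6 × 26 = 156 ≡ 1 (mod 31)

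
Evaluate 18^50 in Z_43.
Using Fermat: 18^{42} ≡ 1 (mod 43). 50 ≡ 8 (mod 42). So 18^{50} ≡ 18^{8} ≡ 40 (mod 43)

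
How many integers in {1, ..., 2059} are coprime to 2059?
1960

Prime factorization: 2059 = 29 × 71
Using the formula φ(n) = n × Π(1 - 1/p) for each prime factor p:
φ(2059) = 2059 × (1 - 1/29) × (1 - 1/71)
φ(2059) = 1960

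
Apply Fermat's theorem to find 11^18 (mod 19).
By Fermat's Little Theorem, 11^{18} ≡ 1 (mod 19) since 19 is prime and gcd(11, 19) = 1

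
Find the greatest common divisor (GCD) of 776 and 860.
4

Using the Euclidean algorithm:
776 = 0 × 860 + 776
860 = 1 × 776 + 84
776 = 9 × 84 + 20
84 = 4 × 20 + 4
20 = 5 × 4 + 0

GCD(776, 860) = 4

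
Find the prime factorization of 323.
17 × 19

Divide by primes starting from smallest:
323 ÷ 17 = 19
19 ÷ 19 = 1

323 = 17 × 19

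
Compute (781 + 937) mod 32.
22

(781 + 937) = 1718
1718 mod 32 = 22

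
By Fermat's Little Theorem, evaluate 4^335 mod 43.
By Fermat: 4^{42} ≡ 1 (mod 43). 335 = 7×42 + 41. So 4^{335} ≡ 4^{41} ≡ 11 (mod 43)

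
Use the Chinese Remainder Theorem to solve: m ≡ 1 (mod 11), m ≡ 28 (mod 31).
M = 11 × 31 = 341. M₁ = 31, y₁ ≡ 5 (mod 11). M₂ = 11, y₂ ≡ 17 (mod 31). m = 1×31×5 + 28×11×17 ≡ 276 (mod 341)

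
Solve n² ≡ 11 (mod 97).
The square roots of 11 mod 97 are 37 and 60. Verify: 37² = 1369 ≡ 11 (mod 97)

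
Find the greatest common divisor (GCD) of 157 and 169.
1

Using the Euclidean algorithm:
157 = 0 × 169 + 157
169 = 1 × 157 + 12
157 = 13 × 12 + 1
12 = 12 × 1 + 0

GCD(157, 169) = 1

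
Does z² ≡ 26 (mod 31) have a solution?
By Euler's criterion: 26^{15} ≡ 30 (mod 31). Since this equals -1 (≡ 30), 26 is not a QR.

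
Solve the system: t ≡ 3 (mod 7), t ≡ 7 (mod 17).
M = 7 × 17 = 119. M₁ = 17, y₁ ≡ 5 (mod 7). M₂ = 7, y₂ ≡ 5 (mod 17). t = 3×17×5 + 7×7×5 ≡ 24 (mod 119)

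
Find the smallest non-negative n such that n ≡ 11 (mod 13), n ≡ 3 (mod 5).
63

Using the Chinese Remainder Theorem:
M = product of moduli = 65
For equation 1: M_1 = 5, 5 ≡ 5 (mod 13), inverse of 5 mod 13 is 8 (check: 5 × 8 = 40 ≡ 1 (mod 13))
For equation 2: M_2 = 13, 13 ≡ 3 (mod 5), inverse of 13 mod 5 is 2 (check: 3 × 2 = 6 ≡ 1 (mod 5))
Combine: n ≡ Σ r_i×M_i×(M_i⁻¹ mod m_i) = 11×5×8 + 3×13×2 = 440 + 78 = 518
518 mod 65 = 63
n ≡ 63 (mod 65)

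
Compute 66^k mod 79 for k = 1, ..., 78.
g^1, g^2, ..., g^{78} mod 79: {66, 11, 15, 42, 7, 67, 77, 26, 57, 49, 74, 65, 24, 4, 27, 44, 60, 10, 28, 31, 71, 25, 70, 38, 59, 23, 17, 16, 29, 18, 3, 40, 33, 45, 47, 21, 43, 73, 78, 13, 68, 64, 37, 72, 12, 2, 53, 22, 30, 5, 14, 55, 75, 52, 35, 19, 69, 51, 48, 8, 54, 9, 41, 20, 56, 62, 63, 50, 61, 76, 39, 46, 34, 32, 58, 36, 6, 1}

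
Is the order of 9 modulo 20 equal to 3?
No, the actual order is 2, not 3.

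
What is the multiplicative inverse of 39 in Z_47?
41

Using Extended Euclidean Algorithm:
gcd(39, 47) = 1
Bezout coefficients: 39 × -6 + 47 × 5 = 1
So 39 × -6 ≡ 1 (mod 47)
The inverse is -6 mod 47 = 41
Verification: 39 × 41 = 1599 = 34 × 47 + 1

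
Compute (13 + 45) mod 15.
13

(13 + 45) = 58
58 mod 15 = 13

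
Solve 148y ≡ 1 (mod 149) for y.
148^(-1) ≡ 148 (mod 149). Verification: 148 × 148 = 21904 ≡ 1 (mod 149)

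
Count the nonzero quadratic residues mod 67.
For prime 67, there are (p-1)/2 = (67-1)/2 = 33 quadratic residues (excluding 0).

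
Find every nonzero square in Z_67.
QRs mod 67: {1, 4, 6, 9, 10, 14, 15, 16, 17, 19, 21, 22, 23, 24, 25, 26, 29, 33, 35, 36, 37, 39, 40, 47, 49, 54, 55, 56, 59, 60, 62, 64, 65}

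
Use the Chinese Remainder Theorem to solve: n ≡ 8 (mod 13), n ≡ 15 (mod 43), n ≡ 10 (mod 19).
6508

Using the Chinese Remainder Theorem:
M = product of moduli = 10621
For equation 1: M_1 = 817, 817 ≡ 11 (mod 13), inverse of 817 mod 13 is 6 (check: 11 × 6 = 66 ≡ 1 (mod 13))
For equation 2: M_2 = 247, 247 ≡ 32 (mod 43), inverse of 247 mod 43 is 39 (check: 32 × 39 = 1248 ≡ 1 (mod 43))
For equation 3: M_3 = 559, 559 ≡ 8 (mod 19), inverse of 559 mod 19 is 12 (check: 8 × 12 = 96 ≡ 1 (mod 19))
Combine: n ≡ Σ r_i×M_i×(M_i⁻¹ mod m_i) = 8×817×6 + 15×247×39 + 10×559×12 = 39216 + 144495 + 67080 = 250791
250791 mod 10621 = 6508
n ≡ 6508 (mod 10621)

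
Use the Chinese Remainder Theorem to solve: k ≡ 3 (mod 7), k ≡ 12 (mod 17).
80

Using the Chinese Remainder Theorem:
M = product of moduli = 119
For equation 1: M_1 = 17, 17 ≡ 3 (mod 7), inverse of 17 mod 7 is 5 (check: 3 × 5 = 15 ≡ 1 (mod 7))
For equation 2: M_2 = 7, 7 ≡ 7 (mod 17), inverse of 7 mod 17 is 5 (check: 7 × 5 = 35 ≡ 1 (mod 17))
Combine: k ≡ Σ r_i×M_i×(M_i⁻¹ mod m_i) = 3×17×5 + 12×7×5 = 255 + 420 = 675
675 mod 119 = 80
k ≡ 80 (mod 119)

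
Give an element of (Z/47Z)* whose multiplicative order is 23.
2 has order 23 mod 47 since 2^{23} ≡ 1 (mod 47) and no smaller power works.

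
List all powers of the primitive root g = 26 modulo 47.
g^1, g^2, ..., g^{46} mod 47: {26, 18, 45, 42, 11, 4, 10, 25, 39, 27, 44, 16, 40, 6, 15, 14, 35, 17, 19, 24, 13, 9, 46, 21, 29, 2, 5, 36, 43, 37, 22, 8, 20, 3, 31, 7, 41, 32, 33, 12, 30, 28, 23, 34, 38, 1}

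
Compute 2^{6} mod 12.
4

Using successive squaring:
Binary expansion of 6: 110
Powers of 2 mod 12 (each is the square of the previous):
  2^1 ≡ 2 (mod 12)
  2^2 ≡ 2² = 4 ≡ 4 (mod 12)
  2^4 ≡ 4² = 16 ≡ 4 (mod 12)
6 = 4 + 2, so 2^6 = 2^4 × 2^2 ≡ 4 × 4 (mod 12)
Multiplying step by step:
  4 × 4 = 16 ≡ 4 (mod 12)
Result: 2^6 ≡ 4 (mod 12)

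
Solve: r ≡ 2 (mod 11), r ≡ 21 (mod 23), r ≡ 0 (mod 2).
M = 11 × 23 × 2 = 506. M₁ = 46, y₁ ≡ 6 (mod 11). M₂ = 22, y₂ ≡ 22 (mod 23). M₃ = 253, y₃ ≡ 1 (mod 2). r = 2×46×6 + 21×22×22 + 0×253×1 ≡ 90 (mod 506)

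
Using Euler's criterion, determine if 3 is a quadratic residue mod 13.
By Euler's criterion: 3^{6} ≡ 1 (mod 13). Since this equals 1, 3 is a QR.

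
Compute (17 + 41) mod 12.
10

(17 + 41) = 58
58 mod 12 = 10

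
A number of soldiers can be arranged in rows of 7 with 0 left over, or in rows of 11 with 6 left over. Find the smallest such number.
M = 7 × 11 = 77. M₁ = 11, y₁ ≡ 2 (mod 7). M₂ = 7, y₂ ≡ 8 (mod 11). n = 0×11×2 + 6×7×8 ≡ 28 (mod 77). The smallest positive such number is 28.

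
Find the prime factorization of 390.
2 × 3 × 5 × 13

Divide by primes starting from smallest:
390 ÷ 2 = 195
195 ÷ 3 = 65
65 ÷ 5 = 13
13 ÷ 13 = 1

390 = 2 × 3 × 5 × 13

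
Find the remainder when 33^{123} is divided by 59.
By Fermat: 33^{58} ≡ 1 (mod 59). 123 = 2×58 + 7. So 33^{123} ≡ 33^{7} ≡ 8 (mod 59)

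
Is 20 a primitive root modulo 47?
p - 1 = 46 has prime divisors 2, 23. Check 20^(46/q) mod 47 for each: 20^(46/2) = 20^23 ≡ 46, 20^(46/23) = 20^2 ≡ 24 (mod 47). None of these is 1, so 20 has order 46 = φ(47), so it is a primitive root mod 47.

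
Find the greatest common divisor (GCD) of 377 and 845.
13

Using the Euclidean algorithm:
377 = 0 × 845 + 377
845 = 2 × 377 + 91
377 = 4 × 91 + 13
91 = 7 × 13 + 0

GCD(377, 845) = 13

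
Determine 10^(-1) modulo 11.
10^(-1) ≡ 10 (mod 11). Verification: 10 × 10 = 100 ≡ 1 (mod 11)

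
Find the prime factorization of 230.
2 × 5 × 23

Divide by primes starting from smallest:
230 ÷ 2 = 115
115 ÷ 5 = 23
23 ÷ 23 = 1

230 = 2 × 5 × 23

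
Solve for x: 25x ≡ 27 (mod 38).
33

Since gcd(25, 38) = 1 divides 27, a solution exists.
Multiply both sides by the inverse of 25 mod 38:
  25^(-1) mod 38 = 35
  x ≡ 35 × 27 ≡ 945 ≡ 33 (mod 38)
Verification: 25 × 33 = 825 = 21 × 38 + 27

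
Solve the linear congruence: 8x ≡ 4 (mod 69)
35

Since gcd(8, 69) = 1 divides 4, a solution exists.
Multiply both sides by the inverse of 8 mod 69:
  8^(-1) mod 69 = 26
  x ≡ 26 × 4 ≡ 104 ≡ 35 (mod 69)
Verification: 8 × 35 = 280 = 4 × 69 + 4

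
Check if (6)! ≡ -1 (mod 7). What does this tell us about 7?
(6)! mod 7 = 6. Since this equals -1 (mod 7), Wilson confirms 7 is prime.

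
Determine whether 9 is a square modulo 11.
By Euler's criterion: 9^{5} ≡ 1 (mod 11). Since this equals 1, 9 is a QR.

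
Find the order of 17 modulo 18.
Powers of 17 mod 18: 17^1≡17, 17^2≡1. Order = 2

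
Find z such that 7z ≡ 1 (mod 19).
7^(-1) ≡ 11 (mod 19). Verification: 7 × 11 = 77 ≡ 1 (mod 19)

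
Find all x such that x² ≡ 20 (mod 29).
The square roots of 20 mod 29 are 7 and 22. Verify: 7² = 49 ≡ 20 (mod 29)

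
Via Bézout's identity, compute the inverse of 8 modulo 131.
Extended GCD: 8(-49) + 131(3) = 1. So 8^(-1) ≡ 82 ≡ 82 (mod 131). Verify: 8 × 82 = 656 ≡ 1 (mod 131)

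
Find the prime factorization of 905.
5 × 181

Divide by primes starting from smallest:
905 ÷ 5 = 181
181 ÷ 181 = 1

905 = 5 × 181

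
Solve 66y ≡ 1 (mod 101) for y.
75

Using Extended Euclidean Algorithm:
gcd(66, 101) = 1
Bezout coefficients: 66 × -26 + 101 × 17 = 1
So 66 × -26 ≡ 1 (mod 101)
The inverse is -26 mod 101 = 75
Verification: 66 × 75 = 4950 = 49 × 101 + 1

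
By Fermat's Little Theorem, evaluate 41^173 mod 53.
By Fermat: 41^{52} ≡ 1 (mod 53). 173 = 3×52 + 17. So 41^{173} ≡ 41^{17} ≡ 19 (mod 53)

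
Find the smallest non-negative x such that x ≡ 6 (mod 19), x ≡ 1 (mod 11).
177

Using the Chinese Remainder Theorem:
M = product of moduli = 209
For equation 1: M_1 = 11, 11 ≡ 11 (mod 19), inverse of 11 mod 19 is 7 (check: 11 × 7 = 77 ≡ 1 (mod 19))
For equation 2: M_2 = 19, 19 ≡ 8 (mod 11), inverse of 19 mod 11 is 7 (check: 8 × 7 = 56 ≡ 1 (mod 11))
Combine: x ≡ Σ r_i×M_i×(M_i⁻¹ mod m_i) = 6×11×7 + 1×19×7 = 462 + 133 = 595
595 mod 209 = 177
x ≡ 177 (mod 209)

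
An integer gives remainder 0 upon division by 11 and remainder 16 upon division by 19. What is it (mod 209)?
M = 11 × 19 = 209. M₁ = 19, y₁ ≡ 7 (mod 11). M₂ = 11, y₂ ≡ 7 (mod 19). m = 0×19×7 + 16×11×7 ≡ 187 (mod 209). The smallest positive such number is 187.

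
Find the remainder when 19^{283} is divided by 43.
By Fermat: 19^{42} ≡ 1 (mod 43). 283 = 6×42 + 31. So 19^{283} ≡ 19^{31} ≡ 3 (mod 43)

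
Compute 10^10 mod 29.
10 = 8 + 2 (binary 1010). Repeated squaring mod 29: 10^1 ≡ 10; 10^2 ≡ 10² = 100 ≡ 13; 10^4 ≡ 13² = 169 ≡ 24; 10^8 ≡ 24² = 576 ≡ 25. Multiply: 10^10 = 10^8 × 10^2 ≡ 25 × 13 (mod 29): 25 × 13 = 325 ≡ 6. So 10^10 ≡ 6 (mod 29).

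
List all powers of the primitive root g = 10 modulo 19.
g^1, g^2, ..., g^{18} mod 19: {10, 5, 12, 6, 3, 11, 15, 17, 18, 9, 14, 7, 13, 16, 8, 4, 2, 1}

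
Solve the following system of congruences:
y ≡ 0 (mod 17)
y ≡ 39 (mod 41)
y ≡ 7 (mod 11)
5287

Using the Chinese Remainder Theorem:
M = product of moduli = 7667
For equation 1: M_1 = 451, 451 ≡ 9 (mod 17), inverse of 451 mod 17 is 2 (check: 9 × 2 = 18 ≡ 1 (mod 17))
For equation 2: M_2 = 187, 187 ≡ 23 (mod 41), inverse of 187 mod 41 is 25 (check: 23 × 25 = 575 ≡ 1 (mod 41))
For equation 3: M_3 = 697, 697 ≡ 4 (mod 11), inverse of 697 mod 11 is 3 (check: 4 × 3 = 12 ≡ 1 (mod 11))
Combine: y ≡ Σ r_i×M_i×(M_i⁻¹ mod m_i) = 0×451×2 + 39×187×25 + 7×697×3 = 0 + 182325 + 14637 = 196962
196962 mod 7667 = 5287
y ≡ 5287 (mod 7667)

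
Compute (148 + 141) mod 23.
13

(148 + 141) = 289
289 mod 23 = 13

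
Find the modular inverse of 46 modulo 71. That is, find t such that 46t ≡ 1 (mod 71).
17

Using Extended Euclidean Algorithm:
gcd(46, 71) = 1
Bezout coefficients: 46 × 17 + 71 × -11 = 1
So 46 × 17 ≡ 1 (mod 71)
The inverse is 17 mod 71 = 17
Verification: 46 × 17 = 782 = 11 × 71 + 1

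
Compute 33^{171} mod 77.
55

Using successive squaring:
Binary expansion of 171: 10101011
Powers of 33 mod 77 (each is the square of the previous):
  33^1 ≡ 33 (mod 77)
  33^2 ≡ 33² = 1089 ≡ 11 (mod 77)
  33^4 ≡ 11² = 121 ≡ 44 (mod 77)
  33^8 ≡ 44² = 1936 ≡ 11 (mod 77)
  33^16 ≡ 11² = 121 ≡ 44 (mod 77)
  33^32 ≡ 44² = 1936 ≡ 11 (mod 77)
  33^64 ≡ 11² = 121 ≡ 44 (mod 77)
  33^128 ≡ 44² = 1936 ≡ 11 (mod 77)
171 = 128 + 32 + 8 + 2 + 1, so 33^171 = 33^128 × 33^32 × 33^8 × 33^2 × 33^1 ≡ 11 × 11 × 11 × 11 × 33 (mod 77)
Multiplying step by step:
  11 × 11 = 121 ≡ 44 (mod 77)
  44 × 11 = 484 ≡ 22 (mod 77)
  22 × 11 = 242 ≡ 11 (mod 77)
  11 × 33 = 363 ≡ 55 (mod 77)
Result: 33^171 ≡ 55 (mod 77)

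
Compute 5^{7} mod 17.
10

Using successive squaring:
Binary expansion of 7: 111
Powers of 5 mod 17 (each is the square of the previous):
  5^1 ≡ 5 (mod 17)
  5^2 ≡ 5² = 25 ≡ 8 (mod 17)
  5^4 ≡ 8² = 64 ≡ 13 (mod 17)
7 = 4 + 2 + 1, so 5^7 = 5^4 × 5^2 × 5^1 ≡ 13 × 8 × 5 (mod 17)
Multiplying step by step:
  13 × 8 = 104 ≡ 2 (mod 17)
  2 × 5 = 10 ≡ 10 (mod 17)
Result: 5^7 ≡ 10 (mod 17)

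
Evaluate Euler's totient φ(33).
20

Prime factorization: 33 = 3 × 11
Using the formula φ(n) = n × Π(1 - 1/p) for each prime factor p:
φ(33) = 33 × (1 - 1/3) × (1 - 1/11)
φ(33) = 20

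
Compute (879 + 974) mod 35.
33

(879 + 974) = 1853
1853 mod 35 = 33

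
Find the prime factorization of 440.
2^3 × 5 × 11

Divide by primes starting from smallest:
440 ÷ 2 = 220
220 ÷ 2 = 110
110 ÷ 2 = 55
55 ÷ 5 = 11
11 ÷ 11 = 1

440 = 2^3 × 5 × 11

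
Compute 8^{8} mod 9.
1

Using successive squaring:
Binary expansion of 8: 1000
Powers of 8 mod 9 (each is the square of the previous):
  8^1 ≡ 8 (mod 9)
  8^2 ≡ 8² = 64 ≡ 1 (mod 9)
  8^4 ≡ 1² = 1 ≡ 1 (mod 9)
  8^8 ≡ 1² = 1 ≡ 1 (mod 9)
8 is a power of 2, so 8^8 is the last square: ≡ 1 (mod 9)
Result: 8^8 ≡ 1 (mod 9)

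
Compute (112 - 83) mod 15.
14

(112 - 83) = 29
29 mod 15 = 14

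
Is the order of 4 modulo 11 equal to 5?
Yes, ord_11(4) = 5.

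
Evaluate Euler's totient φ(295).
232

Prime factorization: 295 = 5 × 59
Using the formula φ(n) = n × Π(1 - 1/p) for each prime factor p:
φ(295) = 295 × (1 - 1/5) × (1 - 1/59)
φ(295) = 232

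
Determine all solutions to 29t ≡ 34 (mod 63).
62

Since gcd(29, 63) = 1 divides 34, a solution exists.
Multiply both sides by the inverse of 29 mod 63:
  29^(-1) mod 63 = 50
  x ≡ 50 × 34 ≡ 1700 ≡ 62 (mod 63)
Verification: 29 × 62 = 1798 = 28 × 63 + 34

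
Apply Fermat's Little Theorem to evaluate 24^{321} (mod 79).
78

By Fermat's Little Theorem, a^(p-1) ≡ 1 (mod p) for prime p and gcd(a, p) = 1
Here p = 79, so 24^78 ≡ 1 (mod 79)
We can reduce the exponent: 321 mod 78 = 9
So 24^321 ≡ 24^9 (mod 79)
Computing: 24^9 mod 79 = 78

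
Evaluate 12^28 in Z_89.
Using repeated squaring. 28 = 16 + 8 + 4 (binary 11100). Repeated squaring mod 89: 12^1 ≡ 12; 12^2 ≡ 12² = 144 ≡ 55; 12^4 ≡ 55² = 3025 ≡ 88; 12^8 ≡ 88² = 7744 ≡ 1; 12^16 ≡ 1² = 1 ≡ 1. Multiply: 12^28 = 12^16 × 12^8 × 12^4 ≡ 1 × 1 × 88 (mod 89): 1 × 1 = 1 ≡ 1; 1 × 88 = 88 ≡ 88. So 12^28 ≡ 88 (mod 89).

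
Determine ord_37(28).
Powers of 28 mod 37: 28^1≡28, 28^2≡7, 28^3≡11, 28^4≡12, 28^5≡3, 28^6≡10, 28^7≡21, 28^8≡33, 28^9≡36, 28^10≡9, 28^11≡30, 28^12≡26, 28^13≡25, 28^14≡34, 28^15≡27, 28^16≡16, 28^17≡4, 28^18≡1. Order = 18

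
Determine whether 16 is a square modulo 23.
By Euler's criterion: 16^{11} ≡ 1 (mod 23). Since this equals 1, 16 is a QR.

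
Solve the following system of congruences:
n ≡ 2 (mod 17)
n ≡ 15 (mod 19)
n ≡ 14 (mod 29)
3929

Using the Chinese Remainder Theorem:
M = product of moduli = 9367
For equation 1: M_1 = 551, 551 ≡ 7 (mod 17), inverse of 551 mod 17 is 5 (check: 7 × 5 = 35 ≡ 1 (mod 17))
For equation 2: M_2 = 493, 493 ≡ 18 (mod 19), inverse of 493 mod 19 is 18 (check: 18 × 18 = 324 ≡ 1 (mod 19))
For equation 3: M_3 = 323, 323 ≡ 4 (mod 29), inverse of 323 mod 29 is 22 (check: 4 × 22 = 88 ≡ 1 (mod 29))
Combine: n ≡ Σ r_i×M_i×(M_i⁻¹ mod m_i) = 2×551×5 + 15×493×18 + 14×323×22 = 5510 + 133110 + 99484 = 238104
238104 mod 9367 = 3929
n ≡ 3929 (mod 9367)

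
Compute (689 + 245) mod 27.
16

(689 + 245) = 934
934 mod 27 = 16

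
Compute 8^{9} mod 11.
7

Using successive squaring:
Binary expansion of 9: 1001
Powers of 8 mod 11 (each is the square of the previous):
  8^1 ≡ 8 (mod 11)
  8^2 ≡ 8² = 64 ≡ 9 (mod 11)
  8^4 ≡ 9² = 81 ≡ 4 (mod 11)
  8^8 ≡ 4² = 16 ≡ 5 (mod 11)
9 = 8 + 1, so 8^9 = 8^8 × 8^1 ≡ 5 × 8 (mod 11)
Multiplying step by step:
  5 × 8 = 40 ≡ 7 (mod 11)
Result: 8^9 ≡ 7 (mod 11)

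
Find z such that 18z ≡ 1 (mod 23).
18^(-1) ≡ 9 (mod 23). Verification: 18 × 9 = 162 ≡ 1 (mod 23)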